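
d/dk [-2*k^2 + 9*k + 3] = 9 - 4*k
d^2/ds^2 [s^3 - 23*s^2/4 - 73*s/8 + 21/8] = 6*s - 23/2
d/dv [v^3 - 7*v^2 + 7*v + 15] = 3*v^2 - 14*v + 7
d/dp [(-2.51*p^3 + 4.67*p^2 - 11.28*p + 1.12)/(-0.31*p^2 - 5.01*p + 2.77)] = (0.7781*p^4 + 25.1502*p^3 - 47.7516*p^2 + 26.5662*p - 25.6344)/(0.0961*p^4 + 3.1062*p^3 + 23.3827*p^2 - 27.7554*p + 7.6729)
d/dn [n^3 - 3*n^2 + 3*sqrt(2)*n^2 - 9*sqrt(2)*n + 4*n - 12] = 3*n^2 - 6*n + 6*sqrt(2)*n - 9*sqrt(2) + 4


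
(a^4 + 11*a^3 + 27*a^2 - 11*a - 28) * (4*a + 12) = 4*a^5 + 56*a^4 + 240*a^3 + 280*a^2 - 244*a - 336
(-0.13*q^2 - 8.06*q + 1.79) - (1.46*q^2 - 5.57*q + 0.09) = -1.59*q^2 - 2.49*q + 1.7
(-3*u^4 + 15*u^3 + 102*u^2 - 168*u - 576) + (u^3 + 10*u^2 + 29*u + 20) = -3*u^4 + 16*u^3 + 112*u^2 - 139*u - 556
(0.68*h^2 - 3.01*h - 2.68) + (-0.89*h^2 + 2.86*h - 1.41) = -0.21*h^2 - 0.15*h - 4.09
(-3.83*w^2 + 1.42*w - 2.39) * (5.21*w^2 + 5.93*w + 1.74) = -19.9543*w^4 - 15.3137*w^3 - 10.6955*w^2 - 11.7019*w - 4.1586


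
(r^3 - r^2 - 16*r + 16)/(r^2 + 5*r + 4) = (r^2 - 5*r + 4)/(r + 1)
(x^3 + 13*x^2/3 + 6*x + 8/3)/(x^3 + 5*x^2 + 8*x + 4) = (x + 4/3)/(x + 2)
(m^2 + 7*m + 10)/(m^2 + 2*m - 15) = (m + 2)/(m - 3)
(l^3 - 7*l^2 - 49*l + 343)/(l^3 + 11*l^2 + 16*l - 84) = (l^2 - 14*l + 49)/(l^2 + 4*l - 12)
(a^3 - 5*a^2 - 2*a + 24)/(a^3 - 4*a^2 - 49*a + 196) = (a^2 - a - 6)/(a^2 - 49)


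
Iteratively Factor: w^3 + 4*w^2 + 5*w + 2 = (w + 2)*(w^2 + 2*w + 1) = (w + 1)*(w + 2)*(w + 1)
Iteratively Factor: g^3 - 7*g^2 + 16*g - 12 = (g - 2)*(g^2 - 5*g + 6) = (g - 3)*(g - 2)*(g - 2)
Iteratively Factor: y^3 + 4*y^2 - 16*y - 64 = (y + 4)*(y^2 - 16) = (y + 4)^2*(y - 4)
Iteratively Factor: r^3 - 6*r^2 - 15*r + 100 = (r - 5)*(r^2 - r - 20) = (r - 5)*(r + 4)*(r - 5)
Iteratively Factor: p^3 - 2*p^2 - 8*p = (p - 4)*(p^2 + 2*p) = (p - 4)*(p + 2)*(p)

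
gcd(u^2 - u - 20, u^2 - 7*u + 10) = u - 5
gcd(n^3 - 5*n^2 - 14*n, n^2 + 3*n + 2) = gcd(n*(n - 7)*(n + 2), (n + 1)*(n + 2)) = n + 2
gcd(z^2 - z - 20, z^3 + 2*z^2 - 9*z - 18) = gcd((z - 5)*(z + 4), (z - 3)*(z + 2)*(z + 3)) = 1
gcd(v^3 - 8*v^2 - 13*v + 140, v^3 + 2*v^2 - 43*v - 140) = v^2 - 3*v - 28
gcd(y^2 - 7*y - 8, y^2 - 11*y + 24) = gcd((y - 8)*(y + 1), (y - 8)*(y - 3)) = y - 8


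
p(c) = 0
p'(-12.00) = 0.00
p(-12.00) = 0.00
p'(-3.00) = 0.00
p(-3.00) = 0.00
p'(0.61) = 0.00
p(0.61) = 0.00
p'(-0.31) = 0.00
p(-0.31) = 0.00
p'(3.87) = 0.00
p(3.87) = 0.00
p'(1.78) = 0.00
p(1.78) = 0.00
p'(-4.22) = 0.00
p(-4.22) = 0.00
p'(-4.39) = 0.00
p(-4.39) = 0.00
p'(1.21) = 0.00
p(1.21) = 0.00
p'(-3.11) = 0.00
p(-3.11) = 0.00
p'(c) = 0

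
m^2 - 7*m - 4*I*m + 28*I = (m - 7)*(m - 4*I)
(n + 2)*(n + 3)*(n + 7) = n^3 + 12*n^2 + 41*n + 42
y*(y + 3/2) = y^2 + 3*y/2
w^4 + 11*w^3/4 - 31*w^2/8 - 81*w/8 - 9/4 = (w - 2)*(w + 1/4)*(w + 3/2)*(w + 3)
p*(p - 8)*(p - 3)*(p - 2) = p^4 - 13*p^3 + 46*p^2 - 48*p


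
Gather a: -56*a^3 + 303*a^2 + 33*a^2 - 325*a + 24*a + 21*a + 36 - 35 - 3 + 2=-56*a^3 + 336*a^2 - 280*a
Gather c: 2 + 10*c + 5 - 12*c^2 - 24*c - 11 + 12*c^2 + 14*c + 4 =0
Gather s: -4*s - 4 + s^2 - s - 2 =s^2 - 5*s - 6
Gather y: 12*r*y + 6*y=y*(12*r + 6)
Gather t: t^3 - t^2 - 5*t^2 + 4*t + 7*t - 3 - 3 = t^3 - 6*t^2 + 11*t - 6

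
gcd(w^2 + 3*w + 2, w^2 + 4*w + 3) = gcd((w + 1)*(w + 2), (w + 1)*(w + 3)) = w + 1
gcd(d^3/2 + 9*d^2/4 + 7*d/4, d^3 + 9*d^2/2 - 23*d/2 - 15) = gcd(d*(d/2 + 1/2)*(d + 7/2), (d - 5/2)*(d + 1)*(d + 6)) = d + 1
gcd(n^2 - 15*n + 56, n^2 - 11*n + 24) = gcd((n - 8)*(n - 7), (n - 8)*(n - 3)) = n - 8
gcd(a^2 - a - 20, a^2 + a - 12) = a + 4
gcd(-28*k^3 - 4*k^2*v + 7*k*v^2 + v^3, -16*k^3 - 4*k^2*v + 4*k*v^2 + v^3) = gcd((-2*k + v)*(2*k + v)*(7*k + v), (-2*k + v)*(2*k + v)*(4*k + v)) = -4*k^2 + v^2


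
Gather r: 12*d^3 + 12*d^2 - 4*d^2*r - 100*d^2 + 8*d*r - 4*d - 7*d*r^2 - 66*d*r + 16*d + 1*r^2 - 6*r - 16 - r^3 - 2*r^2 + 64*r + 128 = 12*d^3 - 88*d^2 + 12*d - r^3 + r^2*(-7*d - 1) + r*(-4*d^2 - 58*d + 58) + 112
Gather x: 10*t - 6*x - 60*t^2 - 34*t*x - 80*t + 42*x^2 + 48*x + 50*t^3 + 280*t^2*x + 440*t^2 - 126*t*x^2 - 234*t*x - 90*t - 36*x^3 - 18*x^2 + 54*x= 50*t^3 + 380*t^2 - 160*t - 36*x^3 + x^2*(24 - 126*t) + x*(280*t^2 - 268*t + 96)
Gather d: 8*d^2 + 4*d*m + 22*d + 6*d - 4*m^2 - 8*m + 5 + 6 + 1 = 8*d^2 + d*(4*m + 28) - 4*m^2 - 8*m + 12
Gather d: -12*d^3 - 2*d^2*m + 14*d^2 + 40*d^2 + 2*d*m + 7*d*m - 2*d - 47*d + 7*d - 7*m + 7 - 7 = -12*d^3 + d^2*(54 - 2*m) + d*(9*m - 42) - 7*m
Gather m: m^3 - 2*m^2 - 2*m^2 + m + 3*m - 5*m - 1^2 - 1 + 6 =m^3 - 4*m^2 - m + 4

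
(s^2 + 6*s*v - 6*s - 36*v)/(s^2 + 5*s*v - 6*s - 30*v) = (s + 6*v)/(s + 5*v)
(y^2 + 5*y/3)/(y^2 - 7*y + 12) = y*(3*y + 5)/(3*(y^2 - 7*y + 12))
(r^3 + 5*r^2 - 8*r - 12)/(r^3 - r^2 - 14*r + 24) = (r^2 + 7*r + 6)/(r^2 + r - 12)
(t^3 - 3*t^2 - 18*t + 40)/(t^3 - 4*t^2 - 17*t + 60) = (t - 2)/(t - 3)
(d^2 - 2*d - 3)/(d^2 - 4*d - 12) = (-d^2 + 2*d + 3)/(-d^2 + 4*d + 12)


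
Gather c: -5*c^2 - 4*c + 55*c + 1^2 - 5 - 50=-5*c^2 + 51*c - 54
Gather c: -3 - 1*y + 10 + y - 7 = 0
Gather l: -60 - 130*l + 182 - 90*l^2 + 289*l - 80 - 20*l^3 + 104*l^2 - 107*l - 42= -20*l^3 + 14*l^2 + 52*l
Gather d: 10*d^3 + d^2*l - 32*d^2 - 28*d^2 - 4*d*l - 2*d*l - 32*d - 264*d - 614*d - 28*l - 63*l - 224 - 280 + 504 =10*d^3 + d^2*(l - 60) + d*(-6*l - 910) - 91*l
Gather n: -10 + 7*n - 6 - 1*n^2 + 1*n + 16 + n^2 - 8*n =0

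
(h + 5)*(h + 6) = h^2 + 11*h + 30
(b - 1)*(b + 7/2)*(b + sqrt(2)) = b^3 + sqrt(2)*b^2 + 5*b^2/2 - 7*b/2 + 5*sqrt(2)*b/2 - 7*sqrt(2)/2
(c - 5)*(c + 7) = c^2 + 2*c - 35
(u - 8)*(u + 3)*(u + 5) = u^3 - 49*u - 120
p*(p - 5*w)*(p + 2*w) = p^3 - 3*p^2*w - 10*p*w^2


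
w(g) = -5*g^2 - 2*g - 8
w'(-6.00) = 58.00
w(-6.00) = -176.00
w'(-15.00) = 148.00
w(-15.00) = -1103.00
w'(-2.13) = 19.30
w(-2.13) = -26.42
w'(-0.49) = 2.90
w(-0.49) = -8.22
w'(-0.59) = 3.90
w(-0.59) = -8.56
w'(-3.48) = 32.80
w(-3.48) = -61.59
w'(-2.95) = 27.50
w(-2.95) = -45.61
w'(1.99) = -21.90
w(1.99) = -31.78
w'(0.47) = -6.70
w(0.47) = -10.04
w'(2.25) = -24.50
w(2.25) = -37.81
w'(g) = -10*g - 2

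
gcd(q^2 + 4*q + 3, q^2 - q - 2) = q + 1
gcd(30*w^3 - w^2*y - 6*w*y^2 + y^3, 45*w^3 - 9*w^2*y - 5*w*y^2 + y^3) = 15*w^2 - 8*w*y + y^2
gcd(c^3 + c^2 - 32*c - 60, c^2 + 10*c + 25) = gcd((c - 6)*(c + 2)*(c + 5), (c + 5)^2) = c + 5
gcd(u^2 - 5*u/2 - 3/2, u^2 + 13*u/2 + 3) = u + 1/2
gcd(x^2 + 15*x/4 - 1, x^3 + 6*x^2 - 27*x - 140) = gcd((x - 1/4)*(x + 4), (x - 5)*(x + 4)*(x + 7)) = x + 4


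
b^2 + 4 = (b - 2*I)*(b + 2*I)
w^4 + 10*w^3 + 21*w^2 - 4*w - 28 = (w - 1)*(w + 2)^2*(w + 7)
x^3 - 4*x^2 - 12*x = x*(x - 6)*(x + 2)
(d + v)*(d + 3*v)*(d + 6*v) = d^3 + 10*d^2*v + 27*d*v^2 + 18*v^3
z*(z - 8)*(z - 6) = z^3 - 14*z^2 + 48*z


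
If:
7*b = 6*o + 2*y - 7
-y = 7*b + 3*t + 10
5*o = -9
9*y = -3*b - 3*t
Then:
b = -51/20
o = -9/5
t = 21/8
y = -1/40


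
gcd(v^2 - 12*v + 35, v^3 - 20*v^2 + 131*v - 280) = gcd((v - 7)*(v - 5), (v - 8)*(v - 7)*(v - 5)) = v^2 - 12*v + 35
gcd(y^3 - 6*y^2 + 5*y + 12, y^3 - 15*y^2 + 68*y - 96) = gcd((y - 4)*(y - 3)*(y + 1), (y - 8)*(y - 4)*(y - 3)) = y^2 - 7*y + 12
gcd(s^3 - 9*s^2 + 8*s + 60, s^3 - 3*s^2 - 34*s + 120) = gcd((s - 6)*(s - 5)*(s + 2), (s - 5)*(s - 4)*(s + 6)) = s - 5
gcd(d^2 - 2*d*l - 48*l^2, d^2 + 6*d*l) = d + 6*l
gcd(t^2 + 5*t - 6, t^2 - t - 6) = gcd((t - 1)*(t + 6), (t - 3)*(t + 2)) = 1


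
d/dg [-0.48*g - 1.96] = -0.480000000000000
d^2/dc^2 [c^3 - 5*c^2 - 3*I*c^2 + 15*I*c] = 6*c - 10 - 6*I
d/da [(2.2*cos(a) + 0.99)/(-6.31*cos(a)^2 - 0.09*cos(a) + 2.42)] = (13.882*sin(a)^2 - 12.4938*cos(a) - 19.2951)*sin(a)/(6.31*cos(a)^2 + 0.09*cos(a) - 2.42)^2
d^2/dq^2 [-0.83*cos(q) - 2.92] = 0.83*cos(q)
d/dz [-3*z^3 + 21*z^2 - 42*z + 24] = -9*z^2 + 42*z - 42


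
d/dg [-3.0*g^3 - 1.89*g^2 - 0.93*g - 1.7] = -9.0*g^2 - 3.78*g - 0.93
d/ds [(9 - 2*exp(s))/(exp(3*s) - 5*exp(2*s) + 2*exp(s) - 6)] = (4*exp(3*s) - 37*exp(2*s) + 90*exp(s) - 6)*exp(s)/(exp(6*s) - 10*exp(5*s) + 29*exp(4*s) - 32*exp(3*s) + 64*exp(2*s) - 24*exp(s) + 36)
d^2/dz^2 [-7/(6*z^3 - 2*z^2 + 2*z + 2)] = 7*((9*z - 1)*(3*z^3 - z^2 + z + 1) - (9*z^2 - 2*z + 1)^2)/(3*z^3 - z^2 + z + 1)^3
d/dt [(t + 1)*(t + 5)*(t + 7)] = 3*t^2 + 26*t + 47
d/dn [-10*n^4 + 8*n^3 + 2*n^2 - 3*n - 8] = -40*n^3 + 24*n^2 + 4*n - 3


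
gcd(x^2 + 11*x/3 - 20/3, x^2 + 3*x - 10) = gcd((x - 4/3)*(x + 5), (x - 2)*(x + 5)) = x + 5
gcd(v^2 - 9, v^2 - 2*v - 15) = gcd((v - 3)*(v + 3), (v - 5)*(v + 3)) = v + 3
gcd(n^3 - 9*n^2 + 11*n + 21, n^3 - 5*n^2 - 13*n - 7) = n^2 - 6*n - 7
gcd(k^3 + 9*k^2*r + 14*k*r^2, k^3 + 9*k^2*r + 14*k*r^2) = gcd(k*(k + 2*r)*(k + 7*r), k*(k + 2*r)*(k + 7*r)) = k^3 + 9*k^2*r + 14*k*r^2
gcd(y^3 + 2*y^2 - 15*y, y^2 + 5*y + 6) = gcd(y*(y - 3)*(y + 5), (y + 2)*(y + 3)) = 1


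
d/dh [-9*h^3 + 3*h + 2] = 3 - 27*h^2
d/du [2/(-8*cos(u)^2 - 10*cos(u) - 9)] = -4*(8*cos(u) + 5)*sin(u)/(8*cos(u)^2 + 10*cos(u) + 9)^2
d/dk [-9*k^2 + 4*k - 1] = 4 - 18*k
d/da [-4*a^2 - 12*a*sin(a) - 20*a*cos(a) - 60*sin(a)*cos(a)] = 20*a*sin(a) - 12*a*cos(a) - 8*a - 12*sin(a) - 20*cos(a) - 60*cos(2*a)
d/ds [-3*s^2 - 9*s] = -6*s - 9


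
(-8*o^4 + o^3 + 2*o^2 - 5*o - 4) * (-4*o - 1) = 32*o^5 + 4*o^4 - 9*o^3 + 18*o^2 + 21*o + 4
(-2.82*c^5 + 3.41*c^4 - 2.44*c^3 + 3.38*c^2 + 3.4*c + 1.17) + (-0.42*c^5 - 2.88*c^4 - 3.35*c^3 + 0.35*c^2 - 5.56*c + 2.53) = -3.24*c^5 + 0.53*c^4 - 5.79*c^3 + 3.73*c^2 - 2.16*c + 3.7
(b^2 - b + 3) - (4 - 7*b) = b^2 + 6*b - 1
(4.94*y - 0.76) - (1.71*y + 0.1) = 3.23*y - 0.86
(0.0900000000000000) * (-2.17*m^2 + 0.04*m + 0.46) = -0.1953*m^2 + 0.0036*m + 0.0414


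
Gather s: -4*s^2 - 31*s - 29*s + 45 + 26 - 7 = -4*s^2 - 60*s + 64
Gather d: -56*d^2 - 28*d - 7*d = -56*d^2 - 35*d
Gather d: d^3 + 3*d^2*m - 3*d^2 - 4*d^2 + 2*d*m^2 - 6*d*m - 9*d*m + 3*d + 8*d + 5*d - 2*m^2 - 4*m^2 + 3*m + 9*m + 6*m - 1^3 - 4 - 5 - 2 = d^3 + d^2*(3*m - 7) + d*(2*m^2 - 15*m + 16) - 6*m^2 + 18*m - 12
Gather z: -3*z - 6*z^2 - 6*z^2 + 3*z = -12*z^2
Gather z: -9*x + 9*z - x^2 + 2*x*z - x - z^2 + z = -x^2 - 10*x - z^2 + z*(2*x + 10)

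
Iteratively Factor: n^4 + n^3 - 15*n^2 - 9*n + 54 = (n - 2)*(n^3 + 3*n^2 - 9*n - 27) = (n - 3)*(n - 2)*(n^2 + 6*n + 9) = (n - 3)*(n - 2)*(n + 3)*(n + 3)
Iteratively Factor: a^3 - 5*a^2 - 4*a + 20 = (a + 2)*(a^2 - 7*a + 10) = (a - 5)*(a + 2)*(a - 2)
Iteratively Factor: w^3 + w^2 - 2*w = (w)*(w^2 + w - 2) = w*(w - 1)*(w + 2)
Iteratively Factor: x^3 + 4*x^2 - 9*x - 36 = (x + 3)*(x^2 + x - 12) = (x + 3)*(x + 4)*(x - 3)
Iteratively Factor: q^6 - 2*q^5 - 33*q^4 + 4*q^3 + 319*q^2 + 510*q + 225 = (q + 1)*(q^5 - 3*q^4 - 30*q^3 + 34*q^2 + 285*q + 225) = (q + 1)*(q + 3)*(q^4 - 6*q^3 - 12*q^2 + 70*q + 75) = (q - 5)*(q + 1)*(q + 3)*(q^3 - q^2 - 17*q - 15) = (q - 5)*(q + 1)*(q + 3)^2*(q^2 - 4*q - 5) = (q - 5)^2*(q + 1)*(q + 3)^2*(q + 1)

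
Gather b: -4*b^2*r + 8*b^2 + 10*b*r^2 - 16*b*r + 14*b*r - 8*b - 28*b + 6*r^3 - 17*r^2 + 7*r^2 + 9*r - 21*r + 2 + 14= b^2*(8 - 4*r) + b*(10*r^2 - 2*r - 36) + 6*r^3 - 10*r^2 - 12*r + 16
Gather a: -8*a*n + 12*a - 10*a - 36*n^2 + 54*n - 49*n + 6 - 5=a*(2 - 8*n) - 36*n^2 + 5*n + 1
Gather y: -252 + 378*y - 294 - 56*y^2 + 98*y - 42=-56*y^2 + 476*y - 588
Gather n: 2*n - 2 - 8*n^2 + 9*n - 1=-8*n^2 + 11*n - 3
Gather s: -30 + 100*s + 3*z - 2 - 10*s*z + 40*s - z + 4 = s*(140 - 10*z) + 2*z - 28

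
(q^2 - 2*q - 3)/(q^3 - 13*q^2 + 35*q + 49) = (q - 3)/(q^2 - 14*q + 49)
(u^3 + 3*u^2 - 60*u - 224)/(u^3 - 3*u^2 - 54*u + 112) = (u + 4)/(u - 2)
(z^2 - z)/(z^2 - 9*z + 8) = z/(z - 8)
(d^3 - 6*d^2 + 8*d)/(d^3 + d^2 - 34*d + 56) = d/(d + 7)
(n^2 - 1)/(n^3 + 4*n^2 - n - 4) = 1/(n + 4)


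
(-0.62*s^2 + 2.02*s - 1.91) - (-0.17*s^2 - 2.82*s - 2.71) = -0.45*s^2 + 4.84*s + 0.8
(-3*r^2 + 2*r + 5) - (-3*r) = -3*r^2 + 5*r + 5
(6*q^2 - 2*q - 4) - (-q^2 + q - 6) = 7*q^2 - 3*q + 2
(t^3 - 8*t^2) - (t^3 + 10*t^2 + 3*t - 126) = -18*t^2 - 3*t + 126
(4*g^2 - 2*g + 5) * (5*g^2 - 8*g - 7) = 20*g^4 - 42*g^3 + 13*g^2 - 26*g - 35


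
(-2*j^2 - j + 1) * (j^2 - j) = -2*j^4 + j^3 + 2*j^2 - j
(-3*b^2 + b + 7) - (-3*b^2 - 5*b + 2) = 6*b + 5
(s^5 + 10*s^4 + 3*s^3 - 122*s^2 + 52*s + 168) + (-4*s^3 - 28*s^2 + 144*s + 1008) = s^5 + 10*s^4 - s^3 - 150*s^2 + 196*s + 1176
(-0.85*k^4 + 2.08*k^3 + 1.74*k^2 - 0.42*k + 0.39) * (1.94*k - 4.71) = -1.649*k^5 + 8.0387*k^4 - 6.4212*k^3 - 9.0102*k^2 + 2.7348*k - 1.8369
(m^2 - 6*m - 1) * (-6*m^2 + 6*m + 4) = -6*m^4 + 42*m^3 - 26*m^2 - 30*m - 4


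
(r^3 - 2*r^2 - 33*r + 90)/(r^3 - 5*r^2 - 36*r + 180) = (r - 3)/(r - 6)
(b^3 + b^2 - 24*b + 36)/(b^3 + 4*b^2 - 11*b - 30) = (b^2 + 4*b - 12)/(b^2 + 7*b + 10)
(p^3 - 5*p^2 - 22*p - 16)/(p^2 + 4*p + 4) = (p^2 - 7*p - 8)/(p + 2)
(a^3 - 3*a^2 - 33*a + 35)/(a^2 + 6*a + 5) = (a^2 - 8*a + 7)/(a + 1)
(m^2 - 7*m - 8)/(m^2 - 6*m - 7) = (m - 8)/(m - 7)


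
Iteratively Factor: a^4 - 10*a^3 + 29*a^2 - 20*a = (a - 5)*(a^3 - 5*a^2 + 4*a) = (a - 5)*(a - 4)*(a^2 - a) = (a - 5)*(a - 4)*(a - 1)*(a)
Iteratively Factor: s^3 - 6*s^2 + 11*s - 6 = (s - 1)*(s^2 - 5*s + 6) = (s - 2)*(s - 1)*(s - 3)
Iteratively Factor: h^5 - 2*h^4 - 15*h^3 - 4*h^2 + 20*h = (h + 2)*(h^4 - 4*h^3 - 7*h^2 + 10*h) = (h + 2)^2*(h^3 - 6*h^2 + 5*h) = (h - 1)*(h + 2)^2*(h^2 - 5*h) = (h - 5)*(h - 1)*(h + 2)^2*(h)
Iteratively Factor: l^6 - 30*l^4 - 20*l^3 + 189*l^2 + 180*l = (l - 5)*(l^5 + 5*l^4 - 5*l^3 - 45*l^2 - 36*l) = (l - 5)*(l + 4)*(l^4 + l^3 - 9*l^2 - 9*l) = l*(l - 5)*(l + 4)*(l^3 + l^2 - 9*l - 9) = l*(l - 5)*(l + 3)*(l + 4)*(l^2 - 2*l - 3) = l*(l - 5)*(l - 3)*(l + 3)*(l + 4)*(l + 1)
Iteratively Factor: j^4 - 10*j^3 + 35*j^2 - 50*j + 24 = (j - 1)*(j^3 - 9*j^2 + 26*j - 24) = (j - 2)*(j - 1)*(j^2 - 7*j + 12) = (j - 4)*(j - 2)*(j - 1)*(j - 3)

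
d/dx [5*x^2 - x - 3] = 10*x - 1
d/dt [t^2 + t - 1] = 2*t + 1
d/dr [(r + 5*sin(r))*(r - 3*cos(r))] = (r + 5*sin(r))*(3*sin(r) + 1) + (r - 3*cos(r))*(5*cos(r) + 1)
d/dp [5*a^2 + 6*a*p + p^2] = 6*a + 2*p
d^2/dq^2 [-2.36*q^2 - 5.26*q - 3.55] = -4.72000000000000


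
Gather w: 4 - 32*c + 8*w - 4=-32*c + 8*w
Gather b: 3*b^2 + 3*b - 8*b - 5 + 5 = 3*b^2 - 5*b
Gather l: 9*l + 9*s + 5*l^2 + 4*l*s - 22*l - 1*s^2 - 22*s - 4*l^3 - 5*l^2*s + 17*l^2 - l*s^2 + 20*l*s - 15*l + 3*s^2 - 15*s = -4*l^3 + l^2*(22 - 5*s) + l*(-s^2 + 24*s - 28) + 2*s^2 - 28*s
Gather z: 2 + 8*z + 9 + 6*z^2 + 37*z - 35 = 6*z^2 + 45*z - 24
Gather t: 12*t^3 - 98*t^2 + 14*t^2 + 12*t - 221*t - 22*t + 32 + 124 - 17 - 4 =12*t^3 - 84*t^2 - 231*t + 135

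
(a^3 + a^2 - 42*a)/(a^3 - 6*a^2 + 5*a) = (a^2 + a - 42)/(a^2 - 6*a + 5)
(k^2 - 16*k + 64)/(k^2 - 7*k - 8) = (k - 8)/(k + 1)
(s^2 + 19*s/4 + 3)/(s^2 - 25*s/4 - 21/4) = (s + 4)/(s - 7)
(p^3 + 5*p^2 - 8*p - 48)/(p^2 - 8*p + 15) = (p^2 + 8*p + 16)/(p - 5)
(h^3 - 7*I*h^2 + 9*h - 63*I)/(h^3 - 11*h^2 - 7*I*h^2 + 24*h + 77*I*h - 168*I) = (h^2 + 9)/(h^2 - 11*h + 24)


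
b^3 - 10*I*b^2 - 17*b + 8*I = (b - 8*I)*(b - I)^2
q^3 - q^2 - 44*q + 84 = (q - 6)*(q - 2)*(q + 7)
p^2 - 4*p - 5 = (p - 5)*(p + 1)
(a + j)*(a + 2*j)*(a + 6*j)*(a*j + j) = a^4*j + 9*a^3*j^2 + a^3*j + 20*a^2*j^3 + 9*a^2*j^2 + 12*a*j^4 + 20*a*j^3 + 12*j^4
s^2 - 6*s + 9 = (s - 3)^2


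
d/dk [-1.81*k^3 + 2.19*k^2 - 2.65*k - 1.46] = -5.43*k^2 + 4.38*k - 2.65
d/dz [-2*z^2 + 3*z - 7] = 3 - 4*z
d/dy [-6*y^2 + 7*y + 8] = 7 - 12*y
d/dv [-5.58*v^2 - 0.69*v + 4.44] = -11.16*v - 0.69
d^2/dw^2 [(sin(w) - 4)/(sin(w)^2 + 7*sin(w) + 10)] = (-sin(w)^5 + 23*sin(w)^4 + 146*sin(w)^3 + 82*sin(w)^2 - 608*sin(w) - 452)/(sin(w)^2 + 7*sin(w) + 10)^3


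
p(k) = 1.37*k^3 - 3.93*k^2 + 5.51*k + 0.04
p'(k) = 4.11*k^2 - 7.86*k + 5.51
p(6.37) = 229.78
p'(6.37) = 122.21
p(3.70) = 36.02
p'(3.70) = 32.69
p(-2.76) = -73.91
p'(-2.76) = 58.51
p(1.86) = 5.51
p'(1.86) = 5.11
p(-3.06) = -92.87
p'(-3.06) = 68.05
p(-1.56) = -23.32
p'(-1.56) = 27.77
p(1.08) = 3.13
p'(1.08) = 1.82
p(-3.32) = -111.71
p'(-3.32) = 76.91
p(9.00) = 730.03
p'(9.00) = 267.68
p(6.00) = 187.54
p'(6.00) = 106.31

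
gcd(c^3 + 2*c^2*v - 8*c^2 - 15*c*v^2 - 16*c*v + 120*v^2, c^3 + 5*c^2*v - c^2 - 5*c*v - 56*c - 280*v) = c^2 + 5*c*v - 8*c - 40*v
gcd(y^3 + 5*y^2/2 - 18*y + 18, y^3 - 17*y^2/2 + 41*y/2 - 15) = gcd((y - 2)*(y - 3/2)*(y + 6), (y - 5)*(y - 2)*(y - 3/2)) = y^2 - 7*y/2 + 3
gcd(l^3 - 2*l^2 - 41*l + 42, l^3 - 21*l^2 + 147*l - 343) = l - 7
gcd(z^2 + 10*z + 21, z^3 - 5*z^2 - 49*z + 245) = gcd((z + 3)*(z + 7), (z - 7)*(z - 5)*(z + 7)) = z + 7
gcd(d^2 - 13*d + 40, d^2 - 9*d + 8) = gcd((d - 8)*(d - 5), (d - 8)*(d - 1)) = d - 8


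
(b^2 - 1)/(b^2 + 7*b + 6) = (b - 1)/(b + 6)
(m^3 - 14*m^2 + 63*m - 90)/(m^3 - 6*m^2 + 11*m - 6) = (m^2 - 11*m + 30)/(m^2 - 3*m + 2)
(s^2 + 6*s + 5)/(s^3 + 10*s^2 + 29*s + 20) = 1/(s + 4)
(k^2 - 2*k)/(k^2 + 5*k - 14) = k/(k + 7)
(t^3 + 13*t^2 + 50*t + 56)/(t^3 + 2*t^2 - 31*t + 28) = (t^2 + 6*t + 8)/(t^2 - 5*t + 4)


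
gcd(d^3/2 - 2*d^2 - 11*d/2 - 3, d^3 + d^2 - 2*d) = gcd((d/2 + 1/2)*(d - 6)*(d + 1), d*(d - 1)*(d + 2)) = 1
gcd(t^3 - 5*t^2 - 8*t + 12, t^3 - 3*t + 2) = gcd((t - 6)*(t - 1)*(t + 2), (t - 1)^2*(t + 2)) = t^2 + t - 2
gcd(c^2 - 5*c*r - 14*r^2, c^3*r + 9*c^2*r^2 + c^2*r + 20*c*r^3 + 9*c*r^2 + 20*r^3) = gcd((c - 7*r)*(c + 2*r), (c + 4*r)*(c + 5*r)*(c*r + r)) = 1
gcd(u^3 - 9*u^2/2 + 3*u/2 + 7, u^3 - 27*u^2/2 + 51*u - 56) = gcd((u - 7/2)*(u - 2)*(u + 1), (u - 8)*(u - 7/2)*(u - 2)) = u^2 - 11*u/2 + 7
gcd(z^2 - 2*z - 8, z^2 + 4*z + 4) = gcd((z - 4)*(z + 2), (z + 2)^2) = z + 2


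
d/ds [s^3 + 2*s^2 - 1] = s*(3*s + 4)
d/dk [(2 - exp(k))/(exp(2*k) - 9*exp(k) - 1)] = ((exp(k) - 2)*(2*exp(k) - 9) - exp(2*k) + 9*exp(k) + 1)*exp(k)/(-exp(2*k) + 9*exp(k) + 1)^2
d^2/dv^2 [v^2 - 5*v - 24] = 2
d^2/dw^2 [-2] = 0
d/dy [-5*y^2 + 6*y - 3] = 6 - 10*y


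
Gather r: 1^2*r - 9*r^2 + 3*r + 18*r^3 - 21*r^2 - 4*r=18*r^3 - 30*r^2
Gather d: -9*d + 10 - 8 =2 - 9*d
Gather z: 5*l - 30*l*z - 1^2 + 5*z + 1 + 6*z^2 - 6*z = 5*l + 6*z^2 + z*(-30*l - 1)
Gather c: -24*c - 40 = -24*c - 40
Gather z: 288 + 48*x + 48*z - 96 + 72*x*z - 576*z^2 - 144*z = 48*x - 576*z^2 + z*(72*x - 96) + 192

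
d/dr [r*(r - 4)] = 2*r - 4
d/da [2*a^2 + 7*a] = 4*a + 7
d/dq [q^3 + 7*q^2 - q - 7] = 3*q^2 + 14*q - 1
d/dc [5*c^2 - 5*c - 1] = 10*c - 5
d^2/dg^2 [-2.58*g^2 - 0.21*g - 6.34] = -5.16000000000000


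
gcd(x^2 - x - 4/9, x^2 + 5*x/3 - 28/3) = 1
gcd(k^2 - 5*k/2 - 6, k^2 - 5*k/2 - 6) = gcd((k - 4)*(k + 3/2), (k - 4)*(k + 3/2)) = k^2 - 5*k/2 - 6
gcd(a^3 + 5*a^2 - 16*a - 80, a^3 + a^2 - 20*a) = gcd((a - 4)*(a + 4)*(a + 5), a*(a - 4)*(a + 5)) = a^2 + a - 20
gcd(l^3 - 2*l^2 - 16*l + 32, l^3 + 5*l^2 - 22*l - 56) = l - 4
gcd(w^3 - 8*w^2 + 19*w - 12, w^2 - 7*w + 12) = w^2 - 7*w + 12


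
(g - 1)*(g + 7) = g^2 + 6*g - 7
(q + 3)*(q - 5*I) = q^2 + 3*q - 5*I*q - 15*I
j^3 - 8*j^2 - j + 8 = (j - 8)*(j - 1)*(j + 1)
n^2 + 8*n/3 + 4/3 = (n + 2/3)*(n + 2)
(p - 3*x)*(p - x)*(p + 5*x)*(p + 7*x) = p^4 + 8*p^3*x - 10*p^2*x^2 - 104*p*x^3 + 105*x^4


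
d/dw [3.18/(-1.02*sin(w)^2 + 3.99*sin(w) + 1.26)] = (6.4872*sin(w) - 12.6882)*cos(w)/(-1.02*sin(w)^2 + 3.99*sin(w) + 1.26)^2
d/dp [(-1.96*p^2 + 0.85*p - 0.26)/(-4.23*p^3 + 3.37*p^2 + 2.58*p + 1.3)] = (-8.2908*p^4 + 7.191*p^3 - 11.2207*p^2 - 3.3436*p + 1.7758)/(17.8929*p^6 - 28.5102*p^5 - 10.4699*p^4 + 6.3912*p^3 + 15.4184*p^2 + 6.708*p + 1.69)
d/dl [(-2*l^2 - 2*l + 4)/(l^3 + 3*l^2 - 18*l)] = 2*(l^4 + 2*l^3 + 15*l^2 - 12*l + 36)/(l^2*(l^4 + 6*l^3 - 27*l^2 - 108*l + 324))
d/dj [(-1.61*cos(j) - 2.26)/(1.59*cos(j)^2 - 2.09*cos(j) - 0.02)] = (-2.5599*cos(j)^2 - 7.1868*cos(j) + 4.6912)*sin(j)/(2.5281*cos(j)^4 - 6.6462*cos(j)^3 + 4.3045*cos(j)^2 + 0.0836*cos(j) + 0.0004)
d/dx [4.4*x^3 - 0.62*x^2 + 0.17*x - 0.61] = 13.2*x^2 - 1.24*x + 0.17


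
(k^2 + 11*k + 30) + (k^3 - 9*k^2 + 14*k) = k^3 - 8*k^2 + 25*k + 30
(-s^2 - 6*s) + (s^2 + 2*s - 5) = -4*s - 5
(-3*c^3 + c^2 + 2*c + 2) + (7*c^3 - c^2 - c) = 4*c^3 + c + 2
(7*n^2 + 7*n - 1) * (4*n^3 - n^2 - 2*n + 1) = 28*n^5 + 21*n^4 - 25*n^3 - 6*n^2 + 9*n - 1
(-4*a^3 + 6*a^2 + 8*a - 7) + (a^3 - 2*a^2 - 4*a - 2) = -3*a^3 + 4*a^2 + 4*a - 9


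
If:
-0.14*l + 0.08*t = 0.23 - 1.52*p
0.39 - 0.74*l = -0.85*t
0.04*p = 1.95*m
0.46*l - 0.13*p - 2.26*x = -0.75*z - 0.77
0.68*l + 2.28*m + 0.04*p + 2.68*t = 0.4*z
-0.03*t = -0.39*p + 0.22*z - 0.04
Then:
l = 0.47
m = 0.00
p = 0.20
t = -0.05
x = 0.60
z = 0.54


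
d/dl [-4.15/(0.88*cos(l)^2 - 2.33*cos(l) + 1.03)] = (9.6695 - 7.304*cos(l))*sin(l)/(0.88*cos(l)^2 - 2.33*cos(l) + 1.03)^2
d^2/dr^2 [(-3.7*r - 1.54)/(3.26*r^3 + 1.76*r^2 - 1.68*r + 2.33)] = (-235.93272*r^5 - 323.772768*r^4 - 204.825024*r^3 + 359.237328*r^2 + 188.543784*r - 25.029088)/(34.645976*r^9 + 56.113728*r^8 - 23.268576*r^7 + 21.903692*r^6 + 92.202816*r^5 - 40.011168*r^4 + 7.01694600000001*r^3 + 48.393168*r^2 - 27.361656*r + 12.649337)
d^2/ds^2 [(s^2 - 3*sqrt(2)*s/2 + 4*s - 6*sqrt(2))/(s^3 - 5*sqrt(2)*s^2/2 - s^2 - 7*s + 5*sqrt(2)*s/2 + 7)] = 2*(4*s^6 - 18*sqrt(2)*s^5 + 48*s^5 - 276*sqrt(2)*s^4 + 126*s^4 + 49*sqrt(2)*s^3 + 1084*s^3 - 1668*s^2 - 6*sqrt(2)*s^2 - 2454*s + 1614*sqrt(2)*s - 2218*sqrt(2) + 2030)/(4*s^9 - 30*sqrt(2)*s^8 - 12*s^8 + 78*s^7 + 90*sqrt(2)*s^7 - 202*s^6 + 205*sqrt(2)*s^6 - 855*sqrt(2)*s^5 - 264*s^5 - 585*sqrt(2)*s^4 + 1320*s^4 - 2758*s^3 + 4115*sqrt(2)*s^3 - 4410*sqrt(2)*s^2 + 4578*s^2 - 4116*s + 1470*sqrt(2)*s + 1372)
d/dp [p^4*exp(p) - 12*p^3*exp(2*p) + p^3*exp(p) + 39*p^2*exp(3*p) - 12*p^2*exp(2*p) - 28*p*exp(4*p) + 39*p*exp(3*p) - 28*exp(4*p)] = (p^4 - 24*p^3*exp(p) + 5*p^3 + 117*p^2*exp(2*p) - 60*p^2*exp(p) + 3*p^2 - 112*p*exp(3*p) + 195*p*exp(2*p) - 24*p*exp(p) - 140*exp(3*p) + 39*exp(2*p))*exp(p)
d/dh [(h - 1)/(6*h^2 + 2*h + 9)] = (-6*h^2 + 12*h + 11)/(36*h^4 + 24*h^3 + 112*h^2 + 36*h + 81)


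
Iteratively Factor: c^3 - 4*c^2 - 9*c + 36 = (c - 4)*(c^2 - 9) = (c - 4)*(c + 3)*(c - 3)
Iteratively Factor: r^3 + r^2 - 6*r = (r - 2)*(r^2 + 3*r) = r*(r - 2)*(r + 3)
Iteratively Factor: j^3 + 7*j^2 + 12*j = (j + 3)*(j^2 + 4*j) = (j + 3)*(j + 4)*(j)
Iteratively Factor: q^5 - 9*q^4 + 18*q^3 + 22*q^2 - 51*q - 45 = (q - 3)*(q^4 - 6*q^3 + 22*q + 15) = (q - 3)*(q + 1)*(q^3 - 7*q^2 + 7*q + 15) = (q - 5)*(q - 3)*(q + 1)*(q^2 - 2*q - 3) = (q - 5)*(q - 3)^2*(q + 1)*(q + 1)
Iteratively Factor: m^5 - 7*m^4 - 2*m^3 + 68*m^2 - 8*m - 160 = (m - 5)*(m^4 - 2*m^3 - 12*m^2 + 8*m + 32) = (m - 5)*(m - 4)*(m^3 + 2*m^2 - 4*m - 8) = (m - 5)*(m - 4)*(m + 2)*(m^2 - 4) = (m - 5)*(m - 4)*(m + 2)^2*(m - 2)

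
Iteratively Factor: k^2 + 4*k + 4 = (k + 2)*(k + 2)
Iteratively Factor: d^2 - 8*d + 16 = (d - 4)*(d - 4)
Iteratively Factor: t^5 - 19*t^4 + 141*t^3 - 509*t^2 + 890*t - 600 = (t - 3)*(t^4 - 16*t^3 + 93*t^2 - 230*t + 200) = (t - 4)*(t - 3)*(t^3 - 12*t^2 + 45*t - 50) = (t - 5)*(t - 4)*(t - 3)*(t^2 - 7*t + 10) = (t - 5)*(t - 4)*(t - 3)*(t - 2)*(t - 5)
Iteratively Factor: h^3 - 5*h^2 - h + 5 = (h - 1)*(h^2 - 4*h - 5) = (h - 1)*(h + 1)*(h - 5)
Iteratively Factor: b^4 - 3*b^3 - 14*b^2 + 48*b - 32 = (b - 1)*(b^3 - 2*b^2 - 16*b + 32) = (b - 4)*(b - 1)*(b^2 + 2*b - 8) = (b - 4)*(b - 1)*(b + 4)*(b - 2)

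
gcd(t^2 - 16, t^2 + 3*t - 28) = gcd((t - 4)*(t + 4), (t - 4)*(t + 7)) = t - 4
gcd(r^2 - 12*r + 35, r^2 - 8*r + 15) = r - 5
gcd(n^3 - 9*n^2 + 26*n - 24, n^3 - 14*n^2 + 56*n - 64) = n^2 - 6*n + 8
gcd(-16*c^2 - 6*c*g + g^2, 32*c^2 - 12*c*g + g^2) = 8*c - g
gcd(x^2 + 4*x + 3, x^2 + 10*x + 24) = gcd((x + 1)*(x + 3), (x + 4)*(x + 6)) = 1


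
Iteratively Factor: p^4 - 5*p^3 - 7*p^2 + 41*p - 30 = (p - 2)*(p^3 - 3*p^2 - 13*p + 15) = (p - 5)*(p - 2)*(p^2 + 2*p - 3) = (p - 5)*(p - 2)*(p - 1)*(p + 3)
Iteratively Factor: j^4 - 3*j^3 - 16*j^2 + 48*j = (j)*(j^3 - 3*j^2 - 16*j + 48) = j*(j - 3)*(j^2 - 16) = j*(j - 4)*(j - 3)*(j + 4)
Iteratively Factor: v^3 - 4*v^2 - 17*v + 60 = (v - 3)*(v^2 - v - 20) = (v - 5)*(v - 3)*(v + 4)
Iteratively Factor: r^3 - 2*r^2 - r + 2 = (r - 1)*(r^2 - r - 2) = (r - 1)*(r + 1)*(r - 2)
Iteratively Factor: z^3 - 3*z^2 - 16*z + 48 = (z + 4)*(z^2 - 7*z + 12) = (z - 3)*(z + 4)*(z - 4)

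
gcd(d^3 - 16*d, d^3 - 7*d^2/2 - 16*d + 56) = d^2 - 16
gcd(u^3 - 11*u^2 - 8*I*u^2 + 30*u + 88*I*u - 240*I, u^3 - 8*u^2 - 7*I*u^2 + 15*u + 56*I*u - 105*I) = u - 5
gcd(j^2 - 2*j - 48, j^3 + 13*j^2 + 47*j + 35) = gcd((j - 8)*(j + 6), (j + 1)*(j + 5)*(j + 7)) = 1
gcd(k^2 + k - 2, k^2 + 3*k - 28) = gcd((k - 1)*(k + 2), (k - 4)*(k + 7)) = 1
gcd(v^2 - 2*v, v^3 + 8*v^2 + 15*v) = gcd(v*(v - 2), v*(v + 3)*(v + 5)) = v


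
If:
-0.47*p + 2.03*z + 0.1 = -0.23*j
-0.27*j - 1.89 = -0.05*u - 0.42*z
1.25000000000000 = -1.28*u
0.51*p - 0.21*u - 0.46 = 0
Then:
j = -6.02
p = 0.50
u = -0.98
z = 0.75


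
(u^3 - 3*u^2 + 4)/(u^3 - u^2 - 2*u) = (u - 2)/u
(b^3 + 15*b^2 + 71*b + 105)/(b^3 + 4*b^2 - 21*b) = (b^2 + 8*b + 15)/(b*(b - 3))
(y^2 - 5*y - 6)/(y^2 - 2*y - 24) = (y + 1)/(y + 4)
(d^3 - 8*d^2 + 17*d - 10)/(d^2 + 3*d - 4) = (d^2 - 7*d + 10)/(d + 4)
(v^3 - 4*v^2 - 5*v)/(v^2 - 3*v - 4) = v*(v - 5)/(v - 4)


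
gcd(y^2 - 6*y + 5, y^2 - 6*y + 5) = y^2 - 6*y + 5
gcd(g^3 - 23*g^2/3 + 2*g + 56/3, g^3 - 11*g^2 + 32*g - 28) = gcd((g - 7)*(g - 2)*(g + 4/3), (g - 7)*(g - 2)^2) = g^2 - 9*g + 14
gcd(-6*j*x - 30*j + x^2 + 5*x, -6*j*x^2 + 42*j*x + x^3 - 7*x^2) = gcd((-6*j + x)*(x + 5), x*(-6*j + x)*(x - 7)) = -6*j + x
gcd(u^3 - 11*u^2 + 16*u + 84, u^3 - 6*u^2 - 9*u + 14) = u^2 - 5*u - 14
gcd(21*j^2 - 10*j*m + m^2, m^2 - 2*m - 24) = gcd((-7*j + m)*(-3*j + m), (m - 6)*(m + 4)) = 1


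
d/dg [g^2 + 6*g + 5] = 2*g + 6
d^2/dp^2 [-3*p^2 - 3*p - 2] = -6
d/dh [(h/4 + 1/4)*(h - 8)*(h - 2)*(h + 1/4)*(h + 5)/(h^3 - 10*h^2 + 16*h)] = h/2 + 25/16 - 5/(16*h^2)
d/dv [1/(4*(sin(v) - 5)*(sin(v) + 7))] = -(sin(v) + 1)*cos(v)/(2*(sin(v) - 5)^2*(sin(v) + 7)^2)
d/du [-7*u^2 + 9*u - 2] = 9 - 14*u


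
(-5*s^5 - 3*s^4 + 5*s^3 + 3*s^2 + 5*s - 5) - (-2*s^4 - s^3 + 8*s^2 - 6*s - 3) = -5*s^5 - s^4 + 6*s^3 - 5*s^2 + 11*s - 2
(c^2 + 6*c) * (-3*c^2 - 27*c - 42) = -3*c^4 - 45*c^3 - 204*c^2 - 252*c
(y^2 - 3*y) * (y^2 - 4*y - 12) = y^4 - 7*y^3 + 36*y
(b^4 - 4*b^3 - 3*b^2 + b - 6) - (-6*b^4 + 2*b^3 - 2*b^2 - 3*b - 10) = 7*b^4 - 6*b^3 - b^2 + 4*b + 4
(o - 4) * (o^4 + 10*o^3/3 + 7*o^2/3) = o^5 - 2*o^4/3 - 11*o^3 - 28*o^2/3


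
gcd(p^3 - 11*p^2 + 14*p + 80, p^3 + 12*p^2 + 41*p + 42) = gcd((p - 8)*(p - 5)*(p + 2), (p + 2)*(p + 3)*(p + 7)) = p + 2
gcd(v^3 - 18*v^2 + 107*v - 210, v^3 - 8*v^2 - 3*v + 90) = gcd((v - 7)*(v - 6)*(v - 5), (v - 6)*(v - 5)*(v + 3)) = v^2 - 11*v + 30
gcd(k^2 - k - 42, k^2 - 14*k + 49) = k - 7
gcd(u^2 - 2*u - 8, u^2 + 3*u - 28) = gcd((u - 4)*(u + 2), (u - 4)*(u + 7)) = u - 4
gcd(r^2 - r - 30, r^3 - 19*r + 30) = r + 5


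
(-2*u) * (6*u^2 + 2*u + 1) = -12*u^3 - 4*u^2 - 2*u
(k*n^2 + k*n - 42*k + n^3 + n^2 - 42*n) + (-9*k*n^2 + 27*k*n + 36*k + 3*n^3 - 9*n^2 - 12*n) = -8*k*n^2 + 28*k*n - 6*k + 4*n^3 - 8*n^2 - 54*n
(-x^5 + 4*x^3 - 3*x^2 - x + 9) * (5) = -5*x^5 + 20*x^3 - 15*x^2 - 5*x + 45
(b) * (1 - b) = -b^2 + b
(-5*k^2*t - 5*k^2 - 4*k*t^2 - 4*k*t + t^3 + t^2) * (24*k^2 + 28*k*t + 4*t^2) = -120*k^4*t - 120*k^4 - 236*k^3*t^2 - 236*k^3*t - 108*k^2*t^3 - 108*k^2*t^2 + 12*k*t^4 + 12*k*t^3 + 4*t^5 + 4*t^4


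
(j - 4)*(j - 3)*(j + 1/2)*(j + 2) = j^4 - 9*j^3/2 - 9*j^2/2 + 23*j + 12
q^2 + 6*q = q*(q + 6)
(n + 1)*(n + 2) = n^2 + 3*n + 2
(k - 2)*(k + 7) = k^2 + 5*k - 14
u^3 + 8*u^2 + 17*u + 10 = (u + 1)*(u + 2)*(u + 5)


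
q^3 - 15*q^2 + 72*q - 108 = (q - 6)^2*(q - 3)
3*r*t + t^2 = t*(3*r + t)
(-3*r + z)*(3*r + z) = -9*r^2 + z^2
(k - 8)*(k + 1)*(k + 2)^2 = k^4 - 3*k^3 - 32*k^2 - 60*k - 32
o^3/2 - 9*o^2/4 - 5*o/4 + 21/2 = (o/2 + 1)*(o - 7/2)*(o - 3)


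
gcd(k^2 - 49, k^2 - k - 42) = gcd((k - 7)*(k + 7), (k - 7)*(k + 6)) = k - 7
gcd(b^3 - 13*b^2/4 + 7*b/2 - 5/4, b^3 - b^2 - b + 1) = b^2 - 2*b + 1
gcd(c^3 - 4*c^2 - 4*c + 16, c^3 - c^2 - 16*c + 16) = c - 4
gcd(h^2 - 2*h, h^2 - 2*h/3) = h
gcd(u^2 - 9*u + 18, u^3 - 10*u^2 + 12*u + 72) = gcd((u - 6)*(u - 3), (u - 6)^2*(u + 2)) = u - 6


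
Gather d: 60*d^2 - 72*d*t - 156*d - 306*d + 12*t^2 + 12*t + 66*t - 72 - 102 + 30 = 60*d^2 + d*(-72*t - 462) + 12*t^2 + 78*t - 144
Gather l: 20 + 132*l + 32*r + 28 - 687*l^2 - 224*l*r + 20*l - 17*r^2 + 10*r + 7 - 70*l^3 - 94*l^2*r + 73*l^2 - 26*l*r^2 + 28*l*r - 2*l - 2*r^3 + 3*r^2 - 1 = -70*l^3 + l^2*(-94*r - 614) + l*(-26*r^2 - 196*r + 150) - 2*r^3 - 14*r^2 + 42*r + 54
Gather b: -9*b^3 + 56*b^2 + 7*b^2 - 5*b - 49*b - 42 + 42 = -9*b^3 + 63*b^2 - 54*b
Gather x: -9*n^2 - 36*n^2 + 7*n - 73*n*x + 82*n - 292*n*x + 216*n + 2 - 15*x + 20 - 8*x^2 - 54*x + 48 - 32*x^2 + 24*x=-45*n^2 + 305*n - 40*x^2 + x*(-365*n - 45) + 70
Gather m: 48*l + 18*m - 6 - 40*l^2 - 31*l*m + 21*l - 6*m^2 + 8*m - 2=-40*l^2 + 69*l - 6*m^2 + m*(26 - 31*l) - 8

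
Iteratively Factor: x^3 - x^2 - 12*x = (x - 4)*(x^2 + 3*x) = x*(x - 4)*(x + 3)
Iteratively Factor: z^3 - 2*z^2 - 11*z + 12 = (z - 1)*(z^2 - z - 12) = (z - 1)*(z + 3)*(z - 4)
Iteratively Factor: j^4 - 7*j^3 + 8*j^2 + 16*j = (j + 1)*(j^3 - 8*j^2 + 16*j) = (j - 4)*(j + 1)*(j^2 - 4*j) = j*(j - 4)*(j + 1)*(j - 4)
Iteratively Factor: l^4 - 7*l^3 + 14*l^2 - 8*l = (l)*(l^3 - 7*l^2 + 14*l - 8) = l*(l - 2)*(l^2 - 5*l + 4) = l*(l - 4)*(l - 2)*(l - 1)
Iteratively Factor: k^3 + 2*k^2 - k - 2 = (k - 1)*(k^2 + 3*k + 2) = (k - 1)*(k + 1)*(k + 2)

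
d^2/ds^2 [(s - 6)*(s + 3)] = 2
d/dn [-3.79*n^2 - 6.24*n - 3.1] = -7.58*n - 6.24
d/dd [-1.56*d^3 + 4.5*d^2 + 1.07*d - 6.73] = -4.68*d^2 + 9.0*d + 1.07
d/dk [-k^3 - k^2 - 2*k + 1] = -3*k^2 - 2*k - 2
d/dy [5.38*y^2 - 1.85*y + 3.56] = 10.76*y - 1.85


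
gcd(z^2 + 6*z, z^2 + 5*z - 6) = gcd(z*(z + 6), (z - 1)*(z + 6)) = z + 6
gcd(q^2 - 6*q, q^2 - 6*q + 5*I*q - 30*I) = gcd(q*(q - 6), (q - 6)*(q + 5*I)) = q - 6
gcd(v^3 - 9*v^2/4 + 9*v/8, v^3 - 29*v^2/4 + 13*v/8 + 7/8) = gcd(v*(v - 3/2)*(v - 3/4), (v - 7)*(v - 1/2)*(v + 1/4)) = 1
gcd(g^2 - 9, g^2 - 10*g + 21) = g - 3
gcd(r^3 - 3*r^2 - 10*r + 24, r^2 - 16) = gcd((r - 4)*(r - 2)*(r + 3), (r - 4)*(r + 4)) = r - 4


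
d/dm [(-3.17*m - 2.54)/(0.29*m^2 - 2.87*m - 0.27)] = (0.9193*m^2 + 1.4732*m - 6.4339)/(0.0841*m^4 - 1.6646*m^3 + 8.0803*m^2 + 1.5498*m + 0.0729)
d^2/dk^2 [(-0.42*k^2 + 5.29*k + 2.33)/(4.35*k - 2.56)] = (200.492706 - 2.8421709430404e-14*k)/(82.312875*k^3 - 145.3248*k^2 + 85.52448*k - 16.777216)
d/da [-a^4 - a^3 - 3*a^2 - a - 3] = -4*a^3 - 3*a^2 - 6*a - 1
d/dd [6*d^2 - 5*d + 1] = 12*d - 5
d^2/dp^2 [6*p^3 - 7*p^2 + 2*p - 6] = 36*p - 14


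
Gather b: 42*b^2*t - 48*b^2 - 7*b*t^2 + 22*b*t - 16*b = b^2*(42*t - 48) + b*(-7*t^2 + 22*t - 16)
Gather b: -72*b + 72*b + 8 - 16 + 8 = 0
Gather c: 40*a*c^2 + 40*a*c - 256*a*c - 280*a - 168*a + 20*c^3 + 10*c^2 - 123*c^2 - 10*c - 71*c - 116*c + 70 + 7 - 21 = -448*a + 20*c^3 + c^2*(40*a - 113) + c*(-216*a - 197) + 56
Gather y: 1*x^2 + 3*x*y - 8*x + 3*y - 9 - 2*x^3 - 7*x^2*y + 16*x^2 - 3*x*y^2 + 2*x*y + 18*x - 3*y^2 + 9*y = -2*x^3 + 17*x^2 + 10*x + y^2*(-3*x - 3) + y*(-7*x^2 + 5*x + 12) - 9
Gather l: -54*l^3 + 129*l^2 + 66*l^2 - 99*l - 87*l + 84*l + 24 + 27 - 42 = -54*l^3 + 195*l^2 - 102*l + 9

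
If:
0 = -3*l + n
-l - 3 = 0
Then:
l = -3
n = -9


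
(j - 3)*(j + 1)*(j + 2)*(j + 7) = j^4 + 7*j^3 - 7*j^2 - 55*j - 42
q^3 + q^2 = q^2*(q + 1)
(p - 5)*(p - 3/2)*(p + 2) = p^3 - 9*p^2/2 - 11*p/2 + 15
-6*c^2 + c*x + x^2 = (-2*c + x)*(3*c + x)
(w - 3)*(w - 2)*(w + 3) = w^3 - 2*w^2 - 9*w + 18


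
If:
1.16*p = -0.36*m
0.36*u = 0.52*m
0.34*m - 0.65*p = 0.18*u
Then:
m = 0.00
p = 0.00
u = 0.00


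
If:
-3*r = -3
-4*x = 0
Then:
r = 1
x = 0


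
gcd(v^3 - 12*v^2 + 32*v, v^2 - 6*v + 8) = v - 4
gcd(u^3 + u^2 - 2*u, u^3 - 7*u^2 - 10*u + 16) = u^2 + u - 2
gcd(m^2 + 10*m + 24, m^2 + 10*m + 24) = m^2 + 10*m + 24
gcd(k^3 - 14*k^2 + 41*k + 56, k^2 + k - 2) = 1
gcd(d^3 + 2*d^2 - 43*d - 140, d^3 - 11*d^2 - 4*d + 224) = d^2 - 3*d - 28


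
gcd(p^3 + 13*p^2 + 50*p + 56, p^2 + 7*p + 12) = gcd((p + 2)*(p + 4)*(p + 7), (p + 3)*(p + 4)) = p + 4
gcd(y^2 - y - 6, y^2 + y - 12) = y - 3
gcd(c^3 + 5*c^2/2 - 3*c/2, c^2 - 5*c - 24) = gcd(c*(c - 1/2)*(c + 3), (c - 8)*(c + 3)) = c + 3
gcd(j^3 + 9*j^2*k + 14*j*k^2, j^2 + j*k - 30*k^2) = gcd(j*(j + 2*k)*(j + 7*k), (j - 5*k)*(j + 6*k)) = 1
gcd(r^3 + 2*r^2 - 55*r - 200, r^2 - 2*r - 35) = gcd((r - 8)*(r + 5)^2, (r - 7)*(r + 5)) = r + 5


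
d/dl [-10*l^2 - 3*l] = -20*l - 3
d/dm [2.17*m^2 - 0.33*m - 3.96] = 4.34*m - 0.33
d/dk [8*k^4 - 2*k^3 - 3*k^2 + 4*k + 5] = 32*k^3 - 6*k^2 - 6*k + 4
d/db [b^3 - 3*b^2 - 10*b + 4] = 3*b^2 - 6*b - 10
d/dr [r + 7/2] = 1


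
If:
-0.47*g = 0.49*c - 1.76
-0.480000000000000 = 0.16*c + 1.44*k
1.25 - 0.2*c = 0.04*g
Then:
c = 6.95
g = -3.50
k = -1.11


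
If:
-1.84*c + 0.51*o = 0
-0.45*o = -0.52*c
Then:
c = 0.00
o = 0.00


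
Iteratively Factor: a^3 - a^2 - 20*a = (a + 4)*(a^2 - 5*a) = (a - 5)*(a + 4)*(a)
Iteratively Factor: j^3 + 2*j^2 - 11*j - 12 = (j + 1)*(j^2 + j - 12) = (j - 3)*(j + 1)*(j + 4)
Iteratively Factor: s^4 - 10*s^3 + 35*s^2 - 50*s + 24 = (s - 2)*(s^3 - 8*s^2 + 19*s - 12) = (s - 4)*(s - 2)*(s^2 - 4*s + 3) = (s - 4)*(s - 2)*(s - 1)*(s - 3)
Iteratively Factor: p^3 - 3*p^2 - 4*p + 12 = (p - 2)*(p^2 - p - 6) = (p - 3)*(p - 2)*(p + 2)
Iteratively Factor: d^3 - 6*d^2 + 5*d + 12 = (d - 3)*(d^2 - 3*d - 4) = (d - 3)*(d + 1)*(d - 4)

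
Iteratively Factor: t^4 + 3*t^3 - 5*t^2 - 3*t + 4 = (t + 1)*(t^3 + 2*t^2 - 7*t + 4) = (t - 1)*(t + 1)*(t^2 + 3*t - 4) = (t - 1)*(t + 1)*(t + 4)*(t - 1)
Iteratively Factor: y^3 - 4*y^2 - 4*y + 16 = (y + 2)*(y^2 - 6*y + 8) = (y - 4)*(y + 2)*(y - 2)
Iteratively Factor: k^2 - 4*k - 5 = (k - 5)*(k + 1)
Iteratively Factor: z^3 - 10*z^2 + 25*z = (z - 5)*(z^2 - 5*z) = (z - 5)^2*(z)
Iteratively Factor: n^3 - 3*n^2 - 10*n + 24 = (n + 3)*(n^2 - 6*n + 8) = (n - 4)*(n + 3)*(n - 2)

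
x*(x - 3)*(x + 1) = x^3 - 2*x^2 - 3*x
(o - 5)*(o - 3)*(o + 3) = o^3 - 5*o^2 - 9*o + 45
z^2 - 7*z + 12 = (z - 4)*(z - 3)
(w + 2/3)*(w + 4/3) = w^2 + 2*w + 8/9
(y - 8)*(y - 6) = y^2 - 14*y + 48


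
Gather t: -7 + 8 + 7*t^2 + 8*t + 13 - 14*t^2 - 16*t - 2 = -7*t^2 - 8*t + 12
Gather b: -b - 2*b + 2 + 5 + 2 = 9 - 3*b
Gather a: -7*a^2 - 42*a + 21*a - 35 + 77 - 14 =-7*a^2 - 21*a + 28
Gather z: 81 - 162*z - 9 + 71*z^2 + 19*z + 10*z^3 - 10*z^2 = 10*z^3 + 61*z^2 - 143*z + 72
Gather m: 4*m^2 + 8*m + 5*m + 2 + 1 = 4*m^2 + 13*m + 3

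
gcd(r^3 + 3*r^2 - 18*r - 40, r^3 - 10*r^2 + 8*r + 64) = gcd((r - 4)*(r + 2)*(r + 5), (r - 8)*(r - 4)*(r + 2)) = r^2 - 2*r - 8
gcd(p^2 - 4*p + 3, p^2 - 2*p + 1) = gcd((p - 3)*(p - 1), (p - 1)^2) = p - 1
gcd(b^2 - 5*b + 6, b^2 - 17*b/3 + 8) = b - 3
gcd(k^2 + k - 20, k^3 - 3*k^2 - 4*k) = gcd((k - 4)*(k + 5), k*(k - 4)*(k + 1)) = k - 4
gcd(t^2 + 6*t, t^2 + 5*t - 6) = t + 6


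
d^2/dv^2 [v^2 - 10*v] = 2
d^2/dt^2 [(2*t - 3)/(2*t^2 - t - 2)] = 2*(4*(2 - 3*t)*(-2*t^2 + t + 2) - (2*t - 3)*(4*t - 1)^2)/(-2*t^2 + t + 2)^3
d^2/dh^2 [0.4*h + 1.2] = 0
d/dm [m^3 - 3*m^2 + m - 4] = 3*m^2 - 6*m + 1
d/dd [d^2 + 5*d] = 2*d + 5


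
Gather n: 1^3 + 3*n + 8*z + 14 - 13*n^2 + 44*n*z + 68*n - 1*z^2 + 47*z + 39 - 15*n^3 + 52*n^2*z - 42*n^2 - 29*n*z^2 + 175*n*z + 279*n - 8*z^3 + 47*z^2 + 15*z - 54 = -15*n^3 + n^2*(52*z - 55) + n*(-29*z^2 + 219*z + 350) - 8*z^3 + 46*z^2 + 70*z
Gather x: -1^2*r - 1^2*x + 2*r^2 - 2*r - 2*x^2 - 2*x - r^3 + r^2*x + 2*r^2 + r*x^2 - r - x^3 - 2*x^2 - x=-r^3 + 4*r^2 - 4*r - x^3 + x^2*(r - 4) + x*(r^2 - 4)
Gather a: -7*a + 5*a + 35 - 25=10 - 2*a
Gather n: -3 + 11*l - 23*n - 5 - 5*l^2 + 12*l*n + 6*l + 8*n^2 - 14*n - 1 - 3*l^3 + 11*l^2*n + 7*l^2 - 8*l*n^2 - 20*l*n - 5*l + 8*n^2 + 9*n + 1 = -3*l^3 + 2*l^2 + 12*l + n^2*(16 - 8*l) + n*(11*l^2 - 8*l - 28) - 8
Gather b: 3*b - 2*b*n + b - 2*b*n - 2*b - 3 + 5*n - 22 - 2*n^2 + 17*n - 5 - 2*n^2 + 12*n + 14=b*(2 - 4*n) - 4*n^2 + 34*n - 16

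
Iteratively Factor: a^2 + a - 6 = (a - 2)*(a + 3)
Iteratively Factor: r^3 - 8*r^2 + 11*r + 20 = (r - 4)*(r^2 - 4*r - 5) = (r - 5)*(r - 4)*(r + 1)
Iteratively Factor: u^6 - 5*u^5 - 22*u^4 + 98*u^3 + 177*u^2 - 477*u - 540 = (u - 4)*(u^5 - u^4 - 26*u^3 - 6*u^2 + 153*u + 135) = (u - 5)*(u - 4)*(u^4 + 4*u^3 - 6*u^2 - 36*u - 27) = (u - 5)*(u - 4)*(u - 3)*(u^3 + 7*u^2 + 15*u + 9) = (u - 5)*(u - 4)*(u - 3)*(u + 3)*(u^2 + 4*u + 3) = (u - 5)*(u - 4)*(u - 3)*(u + 3)^2*(u + 1)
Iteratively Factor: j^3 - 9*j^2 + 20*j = (j)*(j^2 - 9*j + 20) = j*(j - 5)*(j - 4)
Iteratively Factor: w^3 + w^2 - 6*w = (w - 2)*(w^2 + 3*w) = w*(w - 2)*(w + 3)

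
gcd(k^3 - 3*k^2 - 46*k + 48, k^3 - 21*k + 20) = k - 1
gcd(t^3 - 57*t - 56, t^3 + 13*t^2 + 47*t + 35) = t^2 + 8*t + 7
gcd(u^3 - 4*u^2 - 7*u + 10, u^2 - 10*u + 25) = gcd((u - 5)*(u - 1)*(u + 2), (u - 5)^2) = u - 5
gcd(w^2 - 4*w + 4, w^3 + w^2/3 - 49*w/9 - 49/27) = 1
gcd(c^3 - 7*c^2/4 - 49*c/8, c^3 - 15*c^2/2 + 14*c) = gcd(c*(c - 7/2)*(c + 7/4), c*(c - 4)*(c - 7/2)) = c^2 - 7*c/2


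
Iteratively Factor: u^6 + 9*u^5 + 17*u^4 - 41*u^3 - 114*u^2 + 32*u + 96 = (u + 4)*(u^5 + 5*u^4 - 3*u^3 - 29*u^2 + 2*u + 24) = (u - 1)*(u + 4)*(u^4 + 6*u^3 + 3*u^2 - 26*u - 24) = (u - 1)*(u + 1)*(u + 4)*(u^3 + 5*u^2 - 2*u - 24) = (u - 1)*(u + 1)*(u + 4)^2*(u^2 + u - 6) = (u - 1)*(u + 1)*(u + 3)*(u + 4)^2*(u - 2)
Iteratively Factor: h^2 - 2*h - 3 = (h - 3)*(h + 1)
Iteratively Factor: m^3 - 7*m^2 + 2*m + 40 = (m - 5)*(m^2 - 2*m - 8) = (m - 5)*(m + 2)*(m - 4)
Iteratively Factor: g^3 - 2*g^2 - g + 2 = (g - 1)*(g^2 - g - 2) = (g - 1)*(g + 1)*(g - 2)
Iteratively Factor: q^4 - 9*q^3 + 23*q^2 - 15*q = (q)*(q^3 - 9*q^2 + 23*q - 15) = q*(q - 1)*(q^2 - 8*q + 15) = q*(q - 3)*(q - 1)*(q - 5)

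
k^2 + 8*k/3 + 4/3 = (k + 2/3)*(k + 2)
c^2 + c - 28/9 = (c - 4/3)*(c + 7/3)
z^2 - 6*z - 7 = (z - 7)*(z + 1)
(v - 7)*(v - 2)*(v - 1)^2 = v^4 - 11*v^3 + 33*v^2 - 37*v + 14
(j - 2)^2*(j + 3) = j^3 - j^2 - 8*j + 12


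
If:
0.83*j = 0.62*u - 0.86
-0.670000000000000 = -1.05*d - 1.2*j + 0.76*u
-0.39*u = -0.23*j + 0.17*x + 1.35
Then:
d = 0.101201651284478*x + 2.76778943493466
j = -0.581998895637769*x - 6.47377139701822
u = -0.779127553837659*x - 7.27940364439536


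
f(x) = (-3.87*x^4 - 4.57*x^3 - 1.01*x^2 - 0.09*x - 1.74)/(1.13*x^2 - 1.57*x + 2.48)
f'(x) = (1.57 - 2.26*x)*(-3.87*x^4 - 4.57*x^3 - 1.01*x^2 - 0.09*x - 1.74)/(1.13*x^2 - 1.57*x + 2.48)^2 + (-15.48*x^3 - 13.71*x^2 - 2.02*x - 0.09)/(1.13*x^2 - 1.57*x + 2.48) = (-8.7462*x^5 + 13.0636*x^4 - 24.0406*x^3 - 32.3134*x^2 - 1.0772*x - 2.955)/(1.2769*x^4 - 3.5482*x^3 + 8.0697*x^2 - 7.7872*x + 6.1504)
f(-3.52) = -18.57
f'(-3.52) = 15.24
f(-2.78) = -9.13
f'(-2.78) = 10.30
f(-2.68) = -8.13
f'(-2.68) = 9.64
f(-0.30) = -0.56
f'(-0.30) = -0.51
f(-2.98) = -11.32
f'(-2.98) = 11.62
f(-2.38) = -5.53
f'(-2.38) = 7.71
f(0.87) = -3.97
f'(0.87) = -10.59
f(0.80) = -3.28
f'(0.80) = -9.05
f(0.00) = -0.70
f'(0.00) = -0.48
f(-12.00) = -393.92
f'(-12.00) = 73.34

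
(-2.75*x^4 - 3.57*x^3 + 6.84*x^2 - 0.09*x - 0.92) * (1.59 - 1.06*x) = 2.915*x^5 - 0.5883*x^4 - 12.9267*x^3 + 10.971*x^2 + 0.8321*x - 1.4628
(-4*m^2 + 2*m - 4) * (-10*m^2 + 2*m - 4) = 40*m^4 - 28*m^3 + 60*m^2 - 16*m + 16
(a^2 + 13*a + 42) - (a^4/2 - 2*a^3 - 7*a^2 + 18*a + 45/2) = -a^4/2 + 2*a^3 + 8*a^2 - 5*a + 39/2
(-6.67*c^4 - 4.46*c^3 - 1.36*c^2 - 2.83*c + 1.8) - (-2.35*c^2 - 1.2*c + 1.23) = -6.67*c^4 - 4.46*c^3 + 0.99*c^2 - 1.63*c + 0.57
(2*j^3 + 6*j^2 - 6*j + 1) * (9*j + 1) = 18*j^4 + 56*j^3 - 48*j^2 + 3*j + 1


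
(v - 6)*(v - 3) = v^2 - 9*v + 18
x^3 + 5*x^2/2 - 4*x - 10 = (x - 2)*(x + 2)*(x + 5/2)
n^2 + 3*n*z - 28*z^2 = (n - 4*z)*(n + 7*z)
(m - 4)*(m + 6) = m^2 + 2*m - 24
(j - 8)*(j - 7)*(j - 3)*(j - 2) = j^4 - 20*j^3 + 137*j^2 - 370*j + 336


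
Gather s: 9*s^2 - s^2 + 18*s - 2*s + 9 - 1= 8*s^2 + 16*s + 8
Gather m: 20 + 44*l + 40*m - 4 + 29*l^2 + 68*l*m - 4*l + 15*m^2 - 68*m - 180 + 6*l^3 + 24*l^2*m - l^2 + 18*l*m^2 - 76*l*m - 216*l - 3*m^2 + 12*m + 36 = 6*l^3 + 28*l^2 - 176*l + m^2*(18*l + 12) + m*(24*l^2 - 8*l - 16) - 128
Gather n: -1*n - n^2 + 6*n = -n^2 + 5*n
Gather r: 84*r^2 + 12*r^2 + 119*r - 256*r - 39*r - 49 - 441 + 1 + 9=96*r^2 - 176*r - 480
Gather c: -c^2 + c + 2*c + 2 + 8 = -c^2 + 3*c + 10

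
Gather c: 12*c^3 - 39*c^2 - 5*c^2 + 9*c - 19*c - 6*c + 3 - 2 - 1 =12*c^3 - 44*c^2 - 16*c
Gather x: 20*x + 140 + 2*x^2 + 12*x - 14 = 2*x^2 + 32*x + 126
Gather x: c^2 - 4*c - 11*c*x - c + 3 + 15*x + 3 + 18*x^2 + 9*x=c^2 - 5*c + 18*x^2 + x*(24 - 11*c) + 6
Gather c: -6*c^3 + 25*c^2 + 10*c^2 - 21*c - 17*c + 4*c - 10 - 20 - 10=-6*c^3 + 35*c^2 - 34*c - 40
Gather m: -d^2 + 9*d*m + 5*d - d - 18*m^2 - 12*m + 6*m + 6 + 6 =-d^2 + 4*d - 18*m^2 + m*(9*d - 6) + 12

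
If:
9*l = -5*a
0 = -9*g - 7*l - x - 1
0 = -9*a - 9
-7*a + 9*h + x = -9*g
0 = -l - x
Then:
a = -1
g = -13/27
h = -19/81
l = 5/9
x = -5/9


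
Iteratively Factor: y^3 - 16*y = (y + 4)*(y^2 - 4*y) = y*(y + 4)*(y - 4)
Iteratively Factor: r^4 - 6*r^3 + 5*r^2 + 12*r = (r - 4)*(r^3 - 2*r^2 - 3*r) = (r - 4)*(r + 1)*(r^2 - 3*r) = r*(r - 4)*(r + 1)*(r - 3)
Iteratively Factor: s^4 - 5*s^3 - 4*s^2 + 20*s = (s + 2)*(s^3 - 7*s^2 + 10*s) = (s - 5)*(s + 2)*(s^2 - 2*s) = (s - 5)*(s - 2)*(s + 2)*(s)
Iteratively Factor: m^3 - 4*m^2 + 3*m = (m - 3)*(m^2 - m) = (m - 3)*(m - 1)*(m)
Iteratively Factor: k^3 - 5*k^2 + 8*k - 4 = (k - 1)*(k^2 - 4*k + 4) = (k - 2)*(k - 1)*(k - 2)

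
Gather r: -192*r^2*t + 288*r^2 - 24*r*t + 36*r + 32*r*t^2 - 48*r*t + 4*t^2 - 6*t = r^2*(288 - 192*t) + r*(32*t^2 - 72*t + 36) + 4*t^2 - 6*t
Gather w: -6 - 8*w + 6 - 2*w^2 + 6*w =-2*w^2 - 2*w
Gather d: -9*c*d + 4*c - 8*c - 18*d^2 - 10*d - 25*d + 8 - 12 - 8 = -4*c - 18*d^2 + d*(-9*c - 35) - 12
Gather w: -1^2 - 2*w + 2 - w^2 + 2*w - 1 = -w^2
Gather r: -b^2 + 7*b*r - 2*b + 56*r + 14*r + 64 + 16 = -b^2 - 2*b + r*(7*b + 70) + 80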